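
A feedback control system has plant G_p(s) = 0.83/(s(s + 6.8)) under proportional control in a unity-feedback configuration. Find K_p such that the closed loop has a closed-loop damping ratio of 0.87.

K_p = 18.4

Closed-loop characteristic equation: s² + 6.8s + K_p·0.83 = 0.
So ω_n = √(0.83K_p) and 2ζω_n = 6.8, giving ζ = 6.8/(2√(0.83K_p)).
Setting ζ = 0.87: √(0.83K_p) = 6.8/(2·0.87) = 3.908, so K_p = 15.27/0.83 = 18.4.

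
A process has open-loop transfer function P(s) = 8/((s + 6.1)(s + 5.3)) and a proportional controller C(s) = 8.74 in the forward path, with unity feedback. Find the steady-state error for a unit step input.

The loop is type 0. Static position error constant K_pos = C(0)·P(0) = 8.74·0.2474 = 2.163.
Steady-state error to a unit step: e_ss = 1/(1+K_pos) = 1/3.163 = 0.316.

0.316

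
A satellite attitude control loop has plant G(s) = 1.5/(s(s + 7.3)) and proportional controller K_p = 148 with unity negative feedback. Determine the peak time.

From 1 + K_pG(s) = 0: s² + 7.3s + 222 = 0 ⇒ ω_n = 14.9, ζ = 0.245.
Damped frequency ω_d = ω_n√(1−ζ²) = 14.45 rad/s, so peak time T_p = π/ω_d = 0.217 s.

T_p = 0.217 s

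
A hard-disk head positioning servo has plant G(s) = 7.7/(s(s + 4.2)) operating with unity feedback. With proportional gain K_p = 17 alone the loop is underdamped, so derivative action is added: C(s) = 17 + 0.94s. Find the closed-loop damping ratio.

Forward path: (17 + 0.94s)·7.7/(s(s+4.2)). The closed-loop characteristic equation is s² + (4.2 + 7.7·0.94)s + 7.7·17 = 0.
That is s² + 11.44s + 130.9 = 0, so ω_n = 11.44 rad/s and ζ = 11.44/(2·11.44) = 0.4999.

ζ = 0.5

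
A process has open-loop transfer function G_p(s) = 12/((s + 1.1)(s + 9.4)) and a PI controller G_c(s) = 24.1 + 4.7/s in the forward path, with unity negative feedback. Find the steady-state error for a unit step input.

0

The open loop G_c(s)G_p(s) has a pole at the origin (type 1), so the static position error constant is infinite and e_ss = 1/(1+∞) = 0.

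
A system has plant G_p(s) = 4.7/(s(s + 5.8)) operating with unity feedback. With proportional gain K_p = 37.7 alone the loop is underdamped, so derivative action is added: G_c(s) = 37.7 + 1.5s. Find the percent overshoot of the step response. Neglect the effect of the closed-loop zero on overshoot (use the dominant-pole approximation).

Forward path: (37.7 + 1.5s)·4.7/(s(s+5.8)). The closed-loop characteristic equation is s² + (5.8 + 4.7·1.5)s + 4.7·37.7 = 0.
That is s² + 12.85s + 177.2 = 0, so ω_n = 13.31 rad/s and ζ = 12.85/(2·13.31) = 0.4827.
%OS = 100·exp(−πζ/√(1−ζ²)) = 17.7%.

17.7%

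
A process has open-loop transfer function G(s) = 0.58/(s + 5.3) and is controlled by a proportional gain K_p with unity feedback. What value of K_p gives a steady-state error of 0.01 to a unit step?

K_p = 905

The loop is type 0, so e_ss(step) = 1/(1 + K_pos) with K_pos = K_p·G(0).
G(0) = 0.1094. Require 1/(1 + K_p·0.1094) = 0.01, so 1 + 0.1094·K_p = 100.
K_p = (100 − 1)/0.1094 = 905.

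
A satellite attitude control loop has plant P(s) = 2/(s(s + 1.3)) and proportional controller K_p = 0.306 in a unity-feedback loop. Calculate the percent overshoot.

0.918%

Closed-loop characteristic equation: s² + 1.3s + 0.612 = 0, so ω_n = 0.7823 rad/s and ζ = 1.3/(2·0.7823) = 0.8309.
%OS = 100·exp(−πζ/√(1−ζ²)) = 100·exp(−π·0.8309/√0.3096) = 0.918%.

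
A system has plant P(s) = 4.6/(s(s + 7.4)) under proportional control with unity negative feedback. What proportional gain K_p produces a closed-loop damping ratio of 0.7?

Closed-loop characteristic equation: s² + 7.4s + K_p·4.6 = 0.
So ω_n = √(4.6K_p) and 2ζω_n = 7.4, giving ζ = 7.4/(2√(4.6K_p)).
Setting ζ = 0.7: √(4.6K_p) = 7.4/(2·0.7) = 5.286, so K_p = 27.94/4.6 = 6.07.

K_p = 6.07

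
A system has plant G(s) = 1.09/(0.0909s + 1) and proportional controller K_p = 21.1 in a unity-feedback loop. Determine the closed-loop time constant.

τ = 0.00379 s

Closed loop: T(s) = K_p·G/(1+K_p·G) = 23/(0.0909s + 1 + 23), with pole at s = −(1 + 23)/0.0909 = −264.
Closed-loop time constant τ = 1/264 = 0.00379 s.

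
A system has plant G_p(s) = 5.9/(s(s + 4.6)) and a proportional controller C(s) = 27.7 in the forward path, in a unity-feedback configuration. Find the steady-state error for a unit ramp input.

The loop has one pole at the origin (type 1). Velocity error constant K_v = lim_{s→0} s·C(s)G_p(s) = 27.7·5.9/4.6 = 35.53.
Steady-state error to a unit ramp: e_ss = 1/K_v = 0.0281.

0.0281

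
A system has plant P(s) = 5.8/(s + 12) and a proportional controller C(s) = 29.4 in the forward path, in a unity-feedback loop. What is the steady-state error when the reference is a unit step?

The loop is type 0. Static position error constant K_pos = C(0)·P(0) = 29.4·0.4833 = 14.21.
Steady-state error to a unit step: e_ss = 1/(1+K_pos) = 1/15.21 = 0.0657.

0.0657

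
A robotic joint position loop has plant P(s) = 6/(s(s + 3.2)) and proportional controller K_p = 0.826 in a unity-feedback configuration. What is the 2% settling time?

T_s ≈ 2.5 s

The closed-loop denominator s² + 3.2s + 4.956 gives ω_n = √4.956 = 2.226 and ζ = 3.2/(2ω_n) = 0.7187.
2% settling time T_s ≈ 4/(ζω_n) = 4/1.6 = 2.5 s.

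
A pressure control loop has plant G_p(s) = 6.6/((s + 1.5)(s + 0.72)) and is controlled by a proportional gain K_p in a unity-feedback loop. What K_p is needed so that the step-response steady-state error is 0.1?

For a type-0 loop with proportional control, e_ss = 1/(1 + K_p·G_p(0)).
G_p(0) = 6.111. Require 1/(1 + K_p·6.111) = 0.1, so 1 + 6.111·K_p = 10.
K_p = (10 − 1)/6.111 = 1.47.

K_p = 1.47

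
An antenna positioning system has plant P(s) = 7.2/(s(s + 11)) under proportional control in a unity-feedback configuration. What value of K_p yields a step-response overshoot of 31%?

From %OS = 100·exp(−πζ/√(1−ζ²)) = 31%, ζ = −ln(0.31)/√(π²+ln²(0.31)) = 0.3493.
Characteristic equation s² + 11s + 7.2K_p = 0 gives ζ = 11/(2√(7.2K_p)).
Setting ζ = 0.3493: √(7.2K_p) = 11/(2·0.3493) = 15.75, so K_p = 247.9/7.2 = 34.4.

K_p = 34.4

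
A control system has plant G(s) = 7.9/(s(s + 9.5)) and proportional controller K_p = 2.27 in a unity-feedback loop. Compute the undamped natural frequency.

The closed-loop denominator is s(s+9.5) + 2.27·7.9 = s² + 9.5s + 17.93.
Matching s² + 2ζω_n s + ω_n²: ω_n = √17.93 = 4.235 rad/s and 2ζω_n = 9.5, so ζ = 9.5/(2·4.235) = 1.12.

ω_n = 4.23 rad/s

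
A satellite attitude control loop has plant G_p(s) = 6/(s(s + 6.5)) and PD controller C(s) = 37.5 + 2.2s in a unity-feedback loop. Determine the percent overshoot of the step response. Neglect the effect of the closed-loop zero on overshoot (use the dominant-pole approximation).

Forward path: (37.5 + 2.2s)·6/(s(s+6.5)). The closed-loop characteristic equation is s² + (6.5 + 6·2.2)s + 6·37.5 = 0.
That is s² + 19.7s + 225 = 0, so ω_n = 15 rad/s and ζ = 19.7/(2·15) = 0.6567.
%OS = 100·exp(−πζ/√(1−ζ²)) = 6.49%.

6.49%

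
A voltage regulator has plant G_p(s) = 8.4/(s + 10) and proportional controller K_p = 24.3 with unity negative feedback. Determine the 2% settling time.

T_s ≈ 0.0187 s

Closed-loop transfer function: T(s) = K_p·G_p(s)/(1 + K_p·G_p(s)) = 204.1/(s + 10 + 204.1) = 204.1/(s + 214.1).
Time constant τ = 1/214.1 = 0.00467 s, so the 2% settling time is about 4τ = 0.0187 s.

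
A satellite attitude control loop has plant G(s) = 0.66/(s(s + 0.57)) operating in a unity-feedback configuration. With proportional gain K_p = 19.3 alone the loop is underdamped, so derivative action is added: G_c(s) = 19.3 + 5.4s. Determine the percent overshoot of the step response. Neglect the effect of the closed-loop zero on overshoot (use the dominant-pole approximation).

10.7%

Forward path: (19.3 + 5.4s)·0.66/(s(s+0.57)). The closed-loop characteristic equation is s² + (0.57 + 0.66·5.4)s + 0.66·19.3 = 0.
That is s² + 4.134s + 12.74 = 0, so ω_n = 3.569 rad/s and ζ = 4.134/(2·3.569) = 0.5791.
%OS = 100·exp(−πζ/√(1−ζ²)) = 10.7%.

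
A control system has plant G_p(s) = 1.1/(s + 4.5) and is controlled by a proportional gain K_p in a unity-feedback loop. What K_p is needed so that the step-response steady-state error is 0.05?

K_p = 77.7

Steady-state error for a unit step on this type-0 loop is 1/(1 + K_p·G_p(0)).
G_p(0) = 0.2444. Require 1/(1 + K_p·0.2444) = 0.05, so 1 + 0.2444·K_p = 20.
K_p = (20 − 1)/0.2444 = 77.7.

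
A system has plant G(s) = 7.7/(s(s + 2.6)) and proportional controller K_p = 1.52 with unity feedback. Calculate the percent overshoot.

27.5%

From 1 + K_pG(s) = 0: s² + 2.6s + 11.7 = 0 ⇒ ω_n = 3.421, ζ = 0.38.
%OS = 100·exp(−πζ/√(1−ζ²)) = 100·exp(−π·0.38/√0.8556) = 27.5%.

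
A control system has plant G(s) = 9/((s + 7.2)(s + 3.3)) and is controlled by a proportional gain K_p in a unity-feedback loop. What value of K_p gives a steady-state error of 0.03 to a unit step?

For a type-0 loop with proportional control, e_ss = 1/(1 + K_p·G(0)).
G(0) = 0.3788. Require 1/(1 + K_p·0.3788) = 0.03, so 1 + 0.3788·K_p = 33.33.
K_p = (33.33 − 1)/0.3788 = 85.4.

K_p = 85.4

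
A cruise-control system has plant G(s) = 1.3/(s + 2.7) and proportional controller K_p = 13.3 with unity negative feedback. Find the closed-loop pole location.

s = -19.99

Closed-loop transfer function: T(s) = K_p·G(s)/(1 + K_p·G(s)) = 17.29/(s + 2.7 + 17.29) = 17.29/(s + 19.99).
The closed-loop pole is at s = −19.99.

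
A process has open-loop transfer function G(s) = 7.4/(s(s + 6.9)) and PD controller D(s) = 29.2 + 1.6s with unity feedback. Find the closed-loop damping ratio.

Forward path: (29.2 + 1.6s)·7.4/(s(s+6.9)). The closed-loop characteristic equation is s² + (6.9 + 7.4·1.6)s + 7.4·29.2 = 0.
That is s² + 18.74s + 216.1 = 0, so ω_n = 14.7 rad/s and ζ = 18.74/(2·14.7) = 0.6374.

ζ = 0.637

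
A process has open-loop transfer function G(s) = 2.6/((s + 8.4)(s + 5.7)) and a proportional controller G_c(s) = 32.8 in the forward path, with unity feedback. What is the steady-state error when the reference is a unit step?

The loop is type 0. Static position error constant K_pos = G_c(0)·G(0) = 32.8·0.0543 = 1.781.
Steady-state error to a unit step: e_ss = 1/(1+K_pos) = 1/2.781 = 0.36.

0.36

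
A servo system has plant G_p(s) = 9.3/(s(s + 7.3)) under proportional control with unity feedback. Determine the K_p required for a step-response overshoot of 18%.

K_p = 6.24

From %OS = 100·exp(−πζ/√(1−ζ²)) = 18%, ζ = −ln(0.18)/√(π²+ln²(0.18)) = 0.4791.
Characteristic equation s² + 7.3s + 9.3K_p = 0 gives ζ = 7.3/(2√(9.3K_p)).
Setting ζ = 0.4791: √(9.3K_p) = 7.3/(2·0.4791) = 7.618, so K_p = 58.04/9.3 = 6.24.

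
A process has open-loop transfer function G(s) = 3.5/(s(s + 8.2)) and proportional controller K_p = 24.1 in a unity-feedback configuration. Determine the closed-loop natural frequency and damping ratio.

ω_n = 9.18 rad/s, ζ = 0.446

With unity feedback the closed-loop characteristic equation is s² + 8.2s + 24.1·3.5 = s² + 8.2s + 84.35 = 0.
So ω_n² = 84.35 ⇒ ω_n = 9.184 rad/s, and ζ = 8.2/(2ω_n) = 0.446.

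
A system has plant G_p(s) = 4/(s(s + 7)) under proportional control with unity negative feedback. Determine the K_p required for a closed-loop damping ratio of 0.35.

Closed-loop characteristic equation: s² + 7s + K_p·4 = 0.
So ω_n = √(4K_p) and 2ζω_n = 7, giving ζ = 7/(2√(4K_p)).
Setting ζ = 0.35: √(4K_p) = 7/(2·0.35) = 10, so K_p = 100/4 = 25.

K_p = 25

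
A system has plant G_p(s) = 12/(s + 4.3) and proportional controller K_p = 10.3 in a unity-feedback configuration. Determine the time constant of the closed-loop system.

Closed-loop transfer function: T(s) = K_p·G_p(s)/(1 + K_p·G_p(s)) = 123.6/(s + 4.3 + 123.6) = 123.6/(s + 127.9).
Time constant τ = 1/127.9 = 0.00782 s.

τ = 0.00782 s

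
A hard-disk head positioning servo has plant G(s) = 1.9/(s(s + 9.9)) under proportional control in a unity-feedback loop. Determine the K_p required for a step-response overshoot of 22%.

From %OS = 100·exp(−πζ/√(1−ζ²)) = 22%, ζ = −ln(0.22)/√(π²+ln²(0.22)) = 0.4342.
Characteristic equation s² + 9.9s + 1.9K_p = 0 gives ζ = 9.9/(2√(1.9K_p)).
Setting ζ = 0.4342: √(1.9K_p) = 9.9/(2·0.4342) = 11.4, so K_p = 130/1.9 = 68.4.

K_p = 68.4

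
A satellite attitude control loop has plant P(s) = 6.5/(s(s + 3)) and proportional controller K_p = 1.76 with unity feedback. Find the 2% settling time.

From 1 + K_pP(s) = 0: s² + 3s + 11.44 = 0 ⇒ ω_n = 3.382, ζ = 0.4435.
2% settling time T_s ≈ 4/(ζω_n) = 4/1.5 = 2.67 s.

T_s ≈ 2.67 s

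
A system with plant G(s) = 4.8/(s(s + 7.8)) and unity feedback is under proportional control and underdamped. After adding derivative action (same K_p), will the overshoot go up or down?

With PD the characteristic equation becomes s² + (a + K·K_d)s + K·K_p = 0; the damping term grows, ζ rises, overshoot falls.

decrease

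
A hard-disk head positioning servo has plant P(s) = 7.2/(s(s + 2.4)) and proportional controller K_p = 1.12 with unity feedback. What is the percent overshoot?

The closed-loop denominator s² + 2.4s + 8.064 gives ω_n = √8.064 = 2.84 and ζ = 2.4/(2ω_n) = 0.4226.
%OS = 100·exp(−πζ/√(1−ζ²)) = 100·exp(−π·0.4226/√0.8214) = 23.1%.

23.1%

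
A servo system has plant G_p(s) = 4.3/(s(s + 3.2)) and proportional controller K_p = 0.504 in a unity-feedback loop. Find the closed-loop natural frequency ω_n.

With unity feedback the closed-loop characteristic equation is s² + 3.2s + 0.504·4.3 = s² + 3.2s + 2.167 = 0.
So ω_n² = 2.167 ⇒ ω_n = 1.472 rad/s, and ζ = 3.2/(2ω_n) = 1.09.

ω_n = 1.47 rad/s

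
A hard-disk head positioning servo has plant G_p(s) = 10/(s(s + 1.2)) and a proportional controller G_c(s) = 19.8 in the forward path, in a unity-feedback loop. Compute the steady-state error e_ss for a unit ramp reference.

The loop has one pole at the origin (type 1). Velocity error constant K_v = lim_{s→0} s·G_c(s)G_p(s) = 19.8·10/1.2 = 165.
Steady-state error to a unit ramp: e_ss = 1/K_v = 0.00606.

0.00606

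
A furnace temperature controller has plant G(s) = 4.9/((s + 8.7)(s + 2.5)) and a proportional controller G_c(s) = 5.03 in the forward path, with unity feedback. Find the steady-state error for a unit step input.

The loop is type 0. Static position error constant K_pos = G_c(0)·G(0) = 5.03·0.2253 = 1.133.
Steady-state error to a unit step: e_ss = 1/(1+K_pos) = 1/2.133 = 0.469.

0.469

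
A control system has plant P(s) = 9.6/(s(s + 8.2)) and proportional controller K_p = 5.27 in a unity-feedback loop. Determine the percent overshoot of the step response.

The closed-loop denominator s² + 8.2s + 50.59 gives ω_n = √50.59 = 7.113 and ζ = 8.2/(2ω_n) = 0.5764.
%OS = 100·exp(−πζ/√(1−ζ²)) = 100·exp(−π·0.5764/√0.6677) = 10.9%.

10.9%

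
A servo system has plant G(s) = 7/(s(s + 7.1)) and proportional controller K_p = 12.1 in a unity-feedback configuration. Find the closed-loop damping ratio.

ζ = 0.386

With unity feedback the closed-loop characteristic equation is s² + 7.1s + 12.1·7 = s² + 7.1s + 84.7 = 0.
Matching s² + 2ζω_n s + ω_n²: ω_n = √84.7 = 9.203 rad/s and 2ζω_n = 7.1, so ζ = 7.1/(2·9.203) = 0.386.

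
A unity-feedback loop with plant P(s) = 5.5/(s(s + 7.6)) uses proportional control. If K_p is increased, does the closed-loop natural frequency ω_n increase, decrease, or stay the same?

increase

ω_n = √(5.5·K_p), which grows with K_p.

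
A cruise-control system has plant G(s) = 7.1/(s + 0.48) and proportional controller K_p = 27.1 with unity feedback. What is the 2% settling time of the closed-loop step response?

T_s ≈ 0.0207 s

Closed-loop transfer function: T(s) = K_p·G(s)/(1 + K_p·G(s)) = 192.4/(s + 0.48 + 192.4) = 192.4/(s + 192.9).
Time constant τ = 1/192.9 = 0.005184 s, so the 2% settling time is about 4τ = 0.0207 s.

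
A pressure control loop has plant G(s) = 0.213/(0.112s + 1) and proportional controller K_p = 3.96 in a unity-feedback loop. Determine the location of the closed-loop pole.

Closed loop: T(s) = K_p·G/(1+K_p·G) = 0.8435/(0.112s + 1 + 0.8435), with pole at s = −(1 + 0.8435)/0.112 = −16.46.

s = -16.46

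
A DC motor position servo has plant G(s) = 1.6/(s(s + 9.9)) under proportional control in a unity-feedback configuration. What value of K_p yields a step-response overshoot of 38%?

K_p = 177

From %OS = 100·exp(−πζ/√(1−ζ²)) = 38%, ζ = −ln(0.38)/√(π²+ln²(0.38)) = 0.2943.
Characteristic equation s² + 9.9s + 1.6K_p = 0 gives ζ = 9.9/(2√(1.6K_p)).
Setting ζ = 0.2943: √(1.6K_p) = 9.9/(2·0.2943) = 16.82, so K_p = 282.8/1.6 = 177.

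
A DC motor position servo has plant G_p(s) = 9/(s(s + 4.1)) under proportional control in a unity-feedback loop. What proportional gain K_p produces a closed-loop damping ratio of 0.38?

K_p = 3.23

Closed-loop characteristic equation: s² + 4.1s + K_p·9 = 0.
So ω_n = √(9K_p) and 2ζω_n = 4.1, giving ζ = 4.1/(2√(9K_p)).
Setting ζ = 0.38: √(9K_p) = 4.1/(2·0.38) = 5.395, so K_p = 29.1/9 = 3.23.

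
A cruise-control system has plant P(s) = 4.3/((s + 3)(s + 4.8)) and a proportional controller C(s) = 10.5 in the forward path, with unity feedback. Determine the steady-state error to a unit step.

The loop is type 0. Static position error constant K_pos = C(0)·P(0) = 10.5·0.2986 = 3.135.
Steady-state error to a unit step: e_ss = 1/(1+K_pos) = 1/4.135 = 0.242.

0.242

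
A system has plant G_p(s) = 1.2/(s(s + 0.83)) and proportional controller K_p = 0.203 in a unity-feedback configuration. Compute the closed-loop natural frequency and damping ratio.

The closed-loop denominator is s(s+0.83) + 0.203·1.2 = s² + 0.83s + 0.2436.
So ω_n² = 0.2436 ⇒ ω_n = 0.4936 rad/s, and ζ = 0.83/(2ω_n) = 0.841.

ω_n = 0.494 rad/s, ζ = 0.841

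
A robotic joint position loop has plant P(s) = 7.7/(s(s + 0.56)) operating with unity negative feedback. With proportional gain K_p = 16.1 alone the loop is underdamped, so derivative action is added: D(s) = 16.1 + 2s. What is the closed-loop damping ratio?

Forward path: (16.1 + 2s)·7.7/(s(s+0.56)). The closed-loop characteristic equation is s² + (0.56 + 7.7·2)s + 7.7·16.1 = 0.
That is s² + 15.96s + 124 = 0, so ω_n = 11.13 rad/s and ζ = 15.96/(2·11.13) = 0.7167.

ζ = 0.717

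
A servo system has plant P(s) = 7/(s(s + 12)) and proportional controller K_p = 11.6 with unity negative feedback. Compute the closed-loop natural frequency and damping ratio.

With unity feedback the closed-loop characteristic equation is s² + 12s + 11.6·7 = s² + 12s + 81.2 = 0.
Matching s² + 2ζω_n s + ω_n²: ω_n = √81.2 = 9.011 rad/s and 2ζω_n = 12, so ζ = 12/(2·9.011) = 0.666.

ω_n = 9.01 rad/s, ζ = 0.666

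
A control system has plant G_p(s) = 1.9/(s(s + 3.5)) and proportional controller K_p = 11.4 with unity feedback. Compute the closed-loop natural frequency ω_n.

The closed-loop denominator is s(s+3.5) + 11.4·1.9 = s² + 3.5s + 21.66.
So ω_n² = 21.66 ⇒ ω_n = 4.654 rad/s, and ζ = 3.5/(2ω_n) = 0.376.

ω_n = 4.65 rad/s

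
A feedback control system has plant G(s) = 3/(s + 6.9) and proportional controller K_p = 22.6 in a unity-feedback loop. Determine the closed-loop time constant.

Closed-loop transfer function: T(s) = K_p·G(s)/(1 + K_p·G(s)) = 67.8/(s + 6.9 + 67.8) = 67.8/(s + 74.7).
Time constant τ = 1/74.7 = 0.0134 s.

τ = 0.0134 s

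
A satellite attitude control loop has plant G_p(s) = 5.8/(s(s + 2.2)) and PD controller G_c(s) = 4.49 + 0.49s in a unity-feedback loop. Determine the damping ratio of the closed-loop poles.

Forward path: (4.49 + 0.49s)·5.8/(s(s+2.2)). The closed-loop characteristic equation is s² + (2.2 + 5.8·0.49)s + 5.8·4.49 = 0.
That is s² + 5.042s + 26.04 = 0, so ω_n = 5.103 rad/s and ζ = 5.042/(2·5.103) = 0.494.

ζ = 0.494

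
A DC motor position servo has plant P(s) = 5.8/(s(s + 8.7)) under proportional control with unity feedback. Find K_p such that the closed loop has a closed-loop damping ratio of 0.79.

Closed-loop characteristic equation: s² + 8.7s + K_p·5.8 = 0.
So ω_n = √(5.8K_p) and 2ζω_n = 8.7, giving ζ = 8.7/(2√(5.8K_p)).
Setting ζ = 0.79: √(5.8K_p) = 8.7/(2·0.79) = 5.506, so K_p = 30.32/5.8 = 5.23.

K_p = 5.23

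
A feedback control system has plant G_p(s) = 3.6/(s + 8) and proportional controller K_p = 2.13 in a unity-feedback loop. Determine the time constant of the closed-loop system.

τ = 0.0638 s

Closed-loop transfer function: T(s) = K_p·G_p(s)/(1 + K_p·G_p(s)) = 7.668/(s + 8 + 7.668) = 7.668/(s + 15.67).
Time constant τ = 1/15.67 = 0.0638 s.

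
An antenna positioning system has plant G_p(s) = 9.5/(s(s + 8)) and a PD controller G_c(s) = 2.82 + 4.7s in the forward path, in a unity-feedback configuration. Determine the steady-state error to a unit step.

The open loop G_c(s)G_p(s) has a pole at the origin (type 1), so the static position error constant is infinite and e_ss = 1/(1+∞) = 0.

0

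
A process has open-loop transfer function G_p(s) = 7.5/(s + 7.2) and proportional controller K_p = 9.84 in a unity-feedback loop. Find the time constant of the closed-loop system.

Closed-loop transfer function: T(s) = K_p·G_p(s)/(1 + K_p·G_p(s)) = 73.8/(s + 7.2 + 73.8) = 73.8/(s + 81).
Time constant τ = 1/81 = 0.0123 s.

τ = 0.0123 s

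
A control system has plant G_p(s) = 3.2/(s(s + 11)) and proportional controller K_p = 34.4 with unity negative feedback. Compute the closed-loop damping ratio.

ζ = 0.524

The closed-loop denominator is s(s+11) + 34.4·3.2 = s² + 11s + 110.1.
So ω_n² = 110.1 ⇒ ω_n = 10.49 rad/s, and ζ = 11/(2ω_n) = 0.524.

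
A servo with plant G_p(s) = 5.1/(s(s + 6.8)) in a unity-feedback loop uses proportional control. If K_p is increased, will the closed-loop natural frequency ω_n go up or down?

ω_n = √(5.1·K_p), which grows with K_p.

increase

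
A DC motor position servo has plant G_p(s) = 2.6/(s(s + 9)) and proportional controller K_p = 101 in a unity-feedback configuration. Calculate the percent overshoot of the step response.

40.3%

From 1 + K_pG_p(s) = 0: s² + 9s + 262.6 = 0 ⇒ ω_n = 16.2, ζ = 0.2777.
%OS = 100·exp(−πζ/√(1−ζ²)) = 100·exp(−π·0.2777/√0.9229) = 40.3%.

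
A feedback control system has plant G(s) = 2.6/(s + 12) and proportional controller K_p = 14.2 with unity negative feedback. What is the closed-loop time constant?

Closed-loop transfer function: T(s) = K_p·G(s)/(1 + K_p·G(s)) = 36.92/(s + 12 + 36.92) = 36.92/(s + 48.92).
Time constant τ = 1/48.92 = 0.0204 s.

τ = 0.0204 s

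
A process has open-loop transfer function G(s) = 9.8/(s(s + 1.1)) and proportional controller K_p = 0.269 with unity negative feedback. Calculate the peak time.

T_p = 2.06 s

From 1 + K_pG(s) = 0: s² + 1.1s + 2.636 = 0 ⇒ ω_n = 1.624, ζ = 0.3387.
Damped frequency ω_d = ω_n√(1−ζ²) = 1.528 rad/s, so peak time T_p = π/ω_d = 2.06 s.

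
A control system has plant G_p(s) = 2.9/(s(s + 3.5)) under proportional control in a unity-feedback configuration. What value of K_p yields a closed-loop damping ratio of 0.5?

K_p = 4.22

Closed-loop characteristic equation: s² + 3.5s + K_p·2.9 = 0.
So ω_n = √(2.9K_p) and 2ζω_n = 3.5, giving ζ = 3.5/(2√(2.9K_p)).
Setting ζ = 0.5: √(2.9K_p) = 3.5/(2·0.5) = 3.5, so K_p = 12.25/2.9 = 4.22.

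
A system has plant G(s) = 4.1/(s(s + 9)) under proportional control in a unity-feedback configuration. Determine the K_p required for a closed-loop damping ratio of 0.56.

Closed-loop characteristic equation: s² + 9s + K_p·4.1 = 0.
So ω_n = √(4.1K_p) and 2ζω_n = 9, giving ζ = 9/(2√(4.1K_p)).
Setting ζ = 0.56: √(4.1K_p) = 9/(2·0.56) = 8.036, so K_p = 64.57/4.1 = 15.7.

K_p = 15.7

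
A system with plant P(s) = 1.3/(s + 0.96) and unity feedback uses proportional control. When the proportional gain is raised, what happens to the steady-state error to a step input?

decrease

e_ss = 1/(1 + K_p·P(0)); a larger K_p raises the denominator, so e_ss decreases.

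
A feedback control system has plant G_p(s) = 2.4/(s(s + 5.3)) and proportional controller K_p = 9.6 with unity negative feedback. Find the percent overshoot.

12.5%

The closed-loop denominator s² + 5.3s + 23.04 gives ω_n = √23.04 = 4.8 and ζ = 5.3/(2ω_n) = 0.5521.
%OS = 100·exp(−πζ/√(1−ζ²)) = 100·exp(−π·0.5521/√0.6952) = 12.5%.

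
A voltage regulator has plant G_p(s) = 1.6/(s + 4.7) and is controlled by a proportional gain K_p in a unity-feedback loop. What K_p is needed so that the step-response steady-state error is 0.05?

K_p = 55.8

The loop is type 0, so e_ss(step) = 1/(1 + K_pos) with K_pos = K_p·G_p(0).
G_p(0) = 0.3404. Require 1/(1 + K_p·0.3404) = 0.05, so 1 + 0.3404·K_p = 20.
K_p = (20 − 1)/0.3404 = 55.8.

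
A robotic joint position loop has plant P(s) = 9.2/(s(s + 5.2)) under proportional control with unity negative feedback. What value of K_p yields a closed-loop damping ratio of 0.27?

Closed-loop characteristic equation: s² + 5.2s + K_p·9.2 = 0.
So ω_n = √(9.2K_p) and 2ζω_n = 5.2, giving ζ = 5.2/(2√(9.2K_p)).
Setting ζ = 0.27: √(9.2K_p) = 5.2/(2·0.27) = 9.63, so K_p = 92.73/9.2 = 10.1.

K_p = 10.1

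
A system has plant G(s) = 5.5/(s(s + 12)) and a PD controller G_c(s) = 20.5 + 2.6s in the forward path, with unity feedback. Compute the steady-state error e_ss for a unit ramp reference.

0.106

The loop has one pole at the origin (type 1). Velocity error constant K_v = lim_{s→0} s·G_c(s)G(s) = 20.5·5.5/12 = 9.396.
Steady-state error to a unit ramp: e_ss = 1/K_v = 0.106.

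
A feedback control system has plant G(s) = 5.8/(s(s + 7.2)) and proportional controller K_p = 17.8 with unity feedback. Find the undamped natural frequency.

With unity feedback the closed-loop characteristic equation is s² + 7.2s + 17.8·5.8 = s² + 7.2s + 103.2 = 0.
So ω_n² = 103.2 ⇒ ω_n = 10.16 rad/s, and ζ = 7.2/(2ω_n) = 0.354.

ω_n = 10.2 rad/s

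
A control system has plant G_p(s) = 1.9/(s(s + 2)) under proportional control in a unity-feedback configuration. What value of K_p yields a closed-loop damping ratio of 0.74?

Closed-loop characteristic equation: s² + 2s + K_p·1.9 = 0.
So ω_n = √(1.9K_p) and 2ζω_n = 2, giving ζ = 2/(2√(1.9K_p)).
Setting ζ = 0.74: √(1.9K_p) = 2/(2·0.74) = 1.351, so K_p = 1.826/1.9 = 0.961.

K_p = 0.961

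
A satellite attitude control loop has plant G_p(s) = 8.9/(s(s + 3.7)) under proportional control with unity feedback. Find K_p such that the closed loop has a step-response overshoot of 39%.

K_p = 4.67

From %OS = 100·exp(−πζ/√(1−ζ²)) = 39%, ζ = −ln(0.39)/√(π²+ln²(0.39)) = 0.2871.
Characteristic equation s² + 3.7s + 8.9K_p = 0 gives ζ = 3.7/(2√(8.9K_p)).
Setting ζ = 0.2871: √(8.9K_p) = 3.7/(2·0.2871) = 6.444, so K_p = 41.52/8.9 = 4.67.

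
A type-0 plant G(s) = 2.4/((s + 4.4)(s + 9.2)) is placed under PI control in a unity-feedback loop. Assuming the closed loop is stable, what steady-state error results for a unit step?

0

The PI controller's integrator makes the forward path type 1, so e_ss to a step is zero.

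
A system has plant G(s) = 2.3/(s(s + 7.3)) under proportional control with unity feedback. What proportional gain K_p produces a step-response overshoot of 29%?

K_p = 43.1

From %OS = 100·exp(−πζ/√(1−ζ²)) = 29%, ζ = −ln(0.29)/√(π²+ln²(0.29)) = 0.3666.
Characteristic equation s² + 7.3s + 2.3K_p = 0 gives ζ = 7.3/(2√(2.3K_p)).
Setting ζ = 0.3666: √(2.3K_p) = 7.3/(2·0.3666) = 9.956, so K_p = 99.13/2.3 = 43.1.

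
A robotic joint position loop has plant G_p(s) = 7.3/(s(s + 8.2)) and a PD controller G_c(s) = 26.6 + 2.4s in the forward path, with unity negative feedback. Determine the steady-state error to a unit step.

The open loop G_c(s)G_p(s) has a pole at the origin (type 1), so the static position error constant is infinite and e_ss = 1/(1+∞) = 0.

0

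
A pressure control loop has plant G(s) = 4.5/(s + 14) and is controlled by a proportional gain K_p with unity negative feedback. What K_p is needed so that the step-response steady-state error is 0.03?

For a type-0 loop with proportional control, e_ss = 1/(1 + K_p·G(0)).
G(0) = 0.3214. Require 1/(1 + K_p·0.3214) = 0.03, so 1 + 0.3214·K_p = 33.33.
K_p = (33.33 − 1)/0.3214 = 101.

K_p = 101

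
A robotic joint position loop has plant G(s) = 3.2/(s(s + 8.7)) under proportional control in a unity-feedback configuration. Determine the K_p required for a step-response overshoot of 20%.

K_p = 28.4

From %OS = 100·exp(−πζ/√(1−ζ²)) = 20%, ζ = −ln(0.2)/√(π²+ln²(0.2)) = 0.4559.
Characteristic equation s² + 8.7s + 3.2K_p = 0 gives ζ = 8.7/(2√(3.2K_p)).
Setting ζ = 0.4559: √(3.2K_p) = 8.7/(2·0.4559) = 9.541, so K_p = 91.02/3.2 = 28.4.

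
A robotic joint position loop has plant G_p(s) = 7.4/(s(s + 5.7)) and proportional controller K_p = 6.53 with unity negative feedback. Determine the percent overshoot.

From 1 + K_pG_p(s) = 0: s² + 5.7s + 48.32 = 0 ⇒ ω_n = 6.951, ζ = 0.41.
%OS = 100·exp(−πζ/√(1−ζ²)) = 100·exp(−π·0.41/√0.8319) = 24.4%.

24.4%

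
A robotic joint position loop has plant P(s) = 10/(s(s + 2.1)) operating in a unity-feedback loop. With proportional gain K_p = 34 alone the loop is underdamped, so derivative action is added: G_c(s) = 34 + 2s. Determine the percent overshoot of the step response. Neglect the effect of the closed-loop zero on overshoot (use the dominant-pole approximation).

Forward path: (34 + 2s)·10/(s(s+2.1)). The closed-loop characteristic equation is s² + (2.1 + 10·2)s + 10·34 = 0.
That is s² + 22.1s + 340 = 0, so ω_n = 18.44 rad/s and ζ = 22.1/(2·18.44) = 0.5993.
%OS = 100·exp(−πζ/√(1−ζ²)) = 9.52%.

9.52%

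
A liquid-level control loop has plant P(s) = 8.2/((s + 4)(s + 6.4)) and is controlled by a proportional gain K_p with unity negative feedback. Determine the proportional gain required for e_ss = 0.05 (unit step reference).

The loop is type 0, so e_ss(step) = 1/(1 + K_pos) with K_pos = K_p·P(0).
P(0) = 0.3203. Require 1/(1 + K_p·0.3203) = 0.05, so 1 + 0.3203·K_p = 20.
K_p = (20 − 1)/0.3203 = 59.3.

K_p = 59.3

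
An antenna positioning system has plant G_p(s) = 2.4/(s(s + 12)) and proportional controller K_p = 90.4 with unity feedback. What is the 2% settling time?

From 1 + K_pG_p(s) = 0: s² + 12s + 217 = 0 ⇒ ω_n = 14.73, ζ = 0.4073.
2% settling time T_s ≈ 4/(ζω_n) = 4/6 = 0.667 s.

T_s ≈ 0.667 s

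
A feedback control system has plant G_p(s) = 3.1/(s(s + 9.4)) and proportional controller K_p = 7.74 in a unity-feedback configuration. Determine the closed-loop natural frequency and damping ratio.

The closed-loop denominator is s(s+9.4) + 7.74·3.1 = s² + 9.4s + 23.99.
So ω_n² = 23.99 ⇒ ω_n = 4.898 rad/s, and ζ = 9.4/(2ω_n) = 0.96.

ω_n = 4.9 rad/s, ζ = 0.96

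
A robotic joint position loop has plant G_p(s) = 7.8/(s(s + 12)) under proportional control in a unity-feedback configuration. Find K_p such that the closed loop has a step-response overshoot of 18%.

From %OS = 100·exp(−πζ/√(1−ζ²)) = 18%, ζ = −ln(0.18)/√(π²+ln²(0.18)) = 0.4791.
Characteristic equation s² + 12s + 7.8K_p = 0 gives ζ = 12/(2√(7.8K_p)).
Setting ζ = 0.4791: √(7.8K_p) = 12/(2·0.4791) = 12.52, so K_p = 156.8/7.8 = 20.1.

K_p = 20.1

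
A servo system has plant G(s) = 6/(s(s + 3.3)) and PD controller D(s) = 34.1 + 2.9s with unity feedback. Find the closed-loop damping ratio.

Forward path: (34.1 + 2.9s)·6/(s(s+3.3)). The closed-loop characteristic equation is s² + (3.3 + 6·2.9)s + 6·34.1 = 0.
That is s² + 20.7s + 204.6 = 0, so ω_n = 14.3 rad/s and ζ = 20.7/(2·14.3) = 0.7236.

ζ = 0.724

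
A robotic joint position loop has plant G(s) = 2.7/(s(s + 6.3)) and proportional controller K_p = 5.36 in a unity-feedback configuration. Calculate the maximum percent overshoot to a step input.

0.966%

Closed-loop characteristic equation: s² + 6.3s + 14.47 = 0, so ω_n = 3.804 rad/s and ζ = 6.3/(2·3.804) = 0.828.
%OS = 100·exp(−πζ/√(1−ζ²)) = 100·exp(−π·0.828/√0.3144) = 0.966%.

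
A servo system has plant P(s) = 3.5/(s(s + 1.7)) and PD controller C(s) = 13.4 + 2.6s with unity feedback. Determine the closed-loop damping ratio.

ζ = 0.789

Forward path: (13.4 + 2.6s)·3.5/(s(s+1.7)). The closed-loop characteristic equation is s² + (1.7 + 3.5·2.6)s + 3.5·13.4 = 0.
That is s² + 10.8s + 46.9 = 0, so ω_n = 6.848 rad/s and ζ = 10.8/(2·6.848) = 0.7885.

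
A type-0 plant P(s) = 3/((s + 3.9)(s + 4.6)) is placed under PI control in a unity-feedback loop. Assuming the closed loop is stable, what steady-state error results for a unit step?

0

The PI controller's integrator makes the forward path type 1, so e_ss to a step is zero.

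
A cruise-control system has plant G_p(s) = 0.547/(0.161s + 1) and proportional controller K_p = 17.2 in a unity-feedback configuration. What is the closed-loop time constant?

Closed loop: T(s) = K_p·G_p/(1+K_p·G_p) = 9.408/(0.161s + 1 + 9.408), with pole at s = −(1 + 9.408)/0.161 = −64.65.
Closed-loop time constant τ = 1/64.65 = 0.0155 s.

τ = 0.0155 s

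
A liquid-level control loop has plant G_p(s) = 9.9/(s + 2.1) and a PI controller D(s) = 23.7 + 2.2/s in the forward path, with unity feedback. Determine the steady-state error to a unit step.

The open loop D(s)G_p(s) has a pole at the origin (type 1), so the static position error constant is infinite and e_ss = 1/(1+∞) = 0.

0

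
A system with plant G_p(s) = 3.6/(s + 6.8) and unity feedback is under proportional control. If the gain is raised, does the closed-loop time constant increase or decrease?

decrease

Closed-loop pole is at s = −(6.8+K_p·3.6); larger K_p moves it further left, so τ = 1/(6.8+K_p·3.6) decreases.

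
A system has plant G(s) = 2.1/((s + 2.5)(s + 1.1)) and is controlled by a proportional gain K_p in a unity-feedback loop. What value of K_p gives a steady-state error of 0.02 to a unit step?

For a type-0 loop with proportional control, e_ss = 1/(1 + K_p·G(0)).
G(0) = 0.7636. Require 1/(1 + K_p·0.7636) = 0.02, so 1 + 0.7636·K_p = 50.
K_p = (50 − 1)/0.7636 = 64.2.

K_p = 64.2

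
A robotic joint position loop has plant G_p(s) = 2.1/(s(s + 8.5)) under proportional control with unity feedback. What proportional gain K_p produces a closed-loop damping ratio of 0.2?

K_p = 215

Closed-loop characteristic equation: s² + 8.5s + K_p·2.1 = 0.
So ω_n = √(2.1K_p) and 2ζω_n = 8.5, giving ζ = 8.5/(2√(2.1K_p)).
Setting ζ = 0.2: √(2.1K_p) = 8.5/(2·0.2) = 21.25, so K_p = 451.6/2.1 = 215.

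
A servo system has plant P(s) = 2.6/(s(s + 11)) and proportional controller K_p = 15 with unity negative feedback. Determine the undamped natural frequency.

ω_n = 6.24 rad/s

With unity feedback the closed-loop characteristic equation is s² + 11s + 15·2.6 = s² + 11s + 39 = 0.
Matching s² + 2ζω_n s + ω_n²: ω_n = √39 = 6.245 rad/s and 2ζω_n = 11, so ζ = 11/(2·6.245) = 0.881.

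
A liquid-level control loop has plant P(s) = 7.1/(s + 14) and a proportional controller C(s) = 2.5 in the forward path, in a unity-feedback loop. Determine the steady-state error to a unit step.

0.441

The loop is type 0. Static position error constant K_pos = C(0)·P(0) = 2.5·0.5071 = 1.268.
Steady-state error to a unit step: e_ss = 1/(1+K_pos) = 1/2.268 = 0.441.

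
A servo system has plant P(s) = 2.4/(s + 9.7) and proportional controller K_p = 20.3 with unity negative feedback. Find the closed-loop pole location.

s = -58.42

Closed-loop transfer function: T(s) = K_p·P(s)/(1 + K_p·P(s)) = 48.72/(s + 9.7 + 48.72) = 48.72/(s + 58.42).
The closed-loop pole is at s = −58.42.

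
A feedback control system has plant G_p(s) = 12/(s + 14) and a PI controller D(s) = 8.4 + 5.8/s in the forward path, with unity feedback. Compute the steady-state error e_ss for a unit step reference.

The open loop D(s)G_p(s) has a pole at the origin (type 1), so the static position error constant is infinite and e_ss = 1/(1+∞) = 0.

0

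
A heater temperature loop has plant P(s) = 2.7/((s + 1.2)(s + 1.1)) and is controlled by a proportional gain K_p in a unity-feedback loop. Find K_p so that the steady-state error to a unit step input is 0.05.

K_p = 9.29

Steady-state error for a unit step on this type-0 loop is 1/(1 + K_p·P(0)).
P(0) = 2.045. Require 1/(1 + K_p·2.045) = 0.05, so 1 + 2.045·K_p = 20.
K_p = (20 − 1)/2.045 = 9.29.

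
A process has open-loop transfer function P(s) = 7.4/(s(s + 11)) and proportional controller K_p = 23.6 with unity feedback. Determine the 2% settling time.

T_s ≈ 0.727 s

From 1 + K_pP(s) = 0: s² + 11s + 174.6 = 0 ⇒ ω_n = 13.22, ζ = 0.4162.
2% settling time T_s ≈ 4/(ζω_n) = 4/5.5 = 0.727 s.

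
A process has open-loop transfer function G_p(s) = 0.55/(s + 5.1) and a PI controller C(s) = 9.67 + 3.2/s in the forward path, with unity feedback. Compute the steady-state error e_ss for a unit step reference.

The open loop C(s)G_p(s) has a pole at the origin (type 1), so the static position error constant is infinite and e_ss = 1/(1+∞) = 0.

0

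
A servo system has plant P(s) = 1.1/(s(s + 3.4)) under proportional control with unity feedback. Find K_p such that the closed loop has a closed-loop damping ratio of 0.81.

K_p = 4

Closed-loop characteristic equation: s² + 3.4s + K_p·1.1 = 0.
So ω_n = √(1.1K_p) and 2ζω_n = 3.4, giving ζ = 3.4/(2√(1.1K_p)).
Setting ζ = 0.81: √(1.1K_p) = 3.4/(2·0.81) = 2.099, so K_p = 4.405/1.1 = 4.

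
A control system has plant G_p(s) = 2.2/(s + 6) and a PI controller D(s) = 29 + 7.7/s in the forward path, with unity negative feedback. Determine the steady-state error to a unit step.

The open loop D(s)G_p(s) has a pole at the origin (type 1), so the static position error constant is infinite and e_ss = 1/(1+∞) = 0.

0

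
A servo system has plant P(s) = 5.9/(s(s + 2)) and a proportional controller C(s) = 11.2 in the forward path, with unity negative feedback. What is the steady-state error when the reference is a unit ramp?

0.0303

The loop has one pole at the origin (type 1). Velocity error constant K_v = lim_{s→0} s·C(s)P(s) = 11.2·5.9/2 = 33.04.
Steady-state error to a unit ramp: e_ss = 1/K_v = 0.0303.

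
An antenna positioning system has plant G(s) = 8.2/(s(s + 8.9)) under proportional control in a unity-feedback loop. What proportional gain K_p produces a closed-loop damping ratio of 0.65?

K_p = 5.72

Closed-loop characteristic equation: s² + 8.9s + K_p·8.2 = 0.
So ω_n = √(8.2K_p) and 2ζω_n = 8.9, giving ζ = 8.9/(2√(8.2K_p)).
Setting ζ = 0.65: √(8.2K_p) = 8.9/(2·0.65) = 6.846, so K_p = 46.87/8.2 = 5.72.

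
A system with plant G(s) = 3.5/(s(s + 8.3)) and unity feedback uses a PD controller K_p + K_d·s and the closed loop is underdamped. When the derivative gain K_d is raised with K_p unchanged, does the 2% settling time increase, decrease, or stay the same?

decrease

Characteristic equation s² + (8.3 + 3.5K_d)s + 3.5K_p = 0: raising K_d increases ζω_n = (8.3+3.5K_d)/2 while the loop stays underdamped, so T_s ≈ 4/(ζω_n) decreases.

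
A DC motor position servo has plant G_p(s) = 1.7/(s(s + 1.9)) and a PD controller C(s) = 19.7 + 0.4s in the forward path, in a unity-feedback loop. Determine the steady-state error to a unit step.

The open loop C(s)G_p(s) has a pole at the origin (type 1), so the static position error constant is infinite and e_ss = 1/(1+∞) = 0.

0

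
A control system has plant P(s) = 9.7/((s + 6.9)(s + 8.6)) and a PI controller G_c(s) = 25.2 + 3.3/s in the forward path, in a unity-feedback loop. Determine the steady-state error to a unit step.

0

The open loop G_c(s)P(s) has a pole at the origin (type 1), so the static position error constant is infinite and e_ss = 1/(1+∞) = 0.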